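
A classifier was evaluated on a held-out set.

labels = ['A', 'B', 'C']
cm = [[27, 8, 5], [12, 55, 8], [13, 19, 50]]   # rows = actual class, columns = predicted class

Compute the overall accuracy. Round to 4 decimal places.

Accuracy = trace / total = (27+55+50=132) / 197 = 132/197 = 0.6701

0.6701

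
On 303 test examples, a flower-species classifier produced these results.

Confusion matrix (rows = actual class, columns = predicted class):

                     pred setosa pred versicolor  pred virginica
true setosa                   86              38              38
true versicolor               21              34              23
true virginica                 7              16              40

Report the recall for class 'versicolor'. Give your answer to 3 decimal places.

0.436

One-vs-rest for 'versicolor': TP = diagonal; FP = other classes predicted 'versicolor'; FN = 'versicolor' predicted as other.
recall = TP/(TP+FN).
versicolor: TP=34, FN=21+23=44 → 34/78 = 0.4359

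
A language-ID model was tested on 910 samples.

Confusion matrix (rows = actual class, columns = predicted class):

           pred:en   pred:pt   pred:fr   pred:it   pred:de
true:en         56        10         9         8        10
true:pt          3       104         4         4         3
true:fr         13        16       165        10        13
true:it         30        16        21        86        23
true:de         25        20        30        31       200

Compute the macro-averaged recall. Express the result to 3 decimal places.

Per-class recall (TP/(TP+FN)):
  en: TP=56, FN=10+9+8+10=37 → 56/93 = 0.6022
  pt: TP=104, FN=3+4+4+3=14 → 104/118 = 0.8814
  fr: TP=165, FN=13+16+10+13=52 → 165/217 = 0.7604
  it: TP=86, FN=30+16+21+23=90 → 86/176 = 0.4886
  de: TP=200, FN=25+20+30+31=106 → 200/306 = 0.6536
Macro-recall = mean = (0.6022 + 0.8814 + 0.7604 + 0.4886 + 0.6536) / 5 = 0.677

0.677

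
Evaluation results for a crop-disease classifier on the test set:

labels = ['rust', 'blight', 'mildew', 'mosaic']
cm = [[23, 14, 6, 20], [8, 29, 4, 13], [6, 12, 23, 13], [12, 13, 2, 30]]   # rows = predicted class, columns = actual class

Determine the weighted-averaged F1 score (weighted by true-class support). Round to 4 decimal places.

Per-class F1 score (2·TP/(2·TP+FP+FN)):
  rust: TP=23, FP=14+6+20=40, FN=8+6+12=26 → 46/112 = 0.41071
  blight: TP=29, FP=8+4+13=25, FN=14+12+13=39 → 58/122 = 0.47541
  mildew: TP=23, FP=6+12+13=31, FN=6+4+2=12 → 46/89 = 0.51685
  mosaic: TP=30, FP=12+13+2=27, FN=20+13+13=46 → 60/133 = 0.45113
Weighted-F1 score = Σ (supportᵢ/N)·F1 scoreᵢ with N=228: (49/228)·0.41071 + (68/228)·0.47541 + (35/228)·0.51685 + (76/228)·0.45113 = 0.4598

0.4598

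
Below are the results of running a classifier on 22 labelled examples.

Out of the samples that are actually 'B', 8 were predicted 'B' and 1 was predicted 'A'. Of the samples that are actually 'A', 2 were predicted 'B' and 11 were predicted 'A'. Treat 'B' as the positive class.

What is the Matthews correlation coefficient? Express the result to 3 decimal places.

MCC = (TP·TN − FP·FN) / √((TP+FP)(TP+FN)(TN+FP)(TN+FN))
Numerator = 8·11 − 2·1 = 86
Denominator = √(10·9·13·12) = √14040 = 118.4905
MCC = 86 / 118.4905 = 0.726

0.726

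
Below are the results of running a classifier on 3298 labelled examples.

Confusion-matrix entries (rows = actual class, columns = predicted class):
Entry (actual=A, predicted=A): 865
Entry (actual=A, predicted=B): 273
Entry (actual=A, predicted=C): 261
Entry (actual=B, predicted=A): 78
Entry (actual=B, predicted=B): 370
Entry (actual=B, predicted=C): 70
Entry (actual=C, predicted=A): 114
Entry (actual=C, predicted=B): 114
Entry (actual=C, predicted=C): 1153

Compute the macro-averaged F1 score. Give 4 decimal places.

Per-class F1 score (2·TP/(2·TP+FP+FN)):
  A: TP=865, FP=78+114=192, FN=273+261=534 → 1730/2456 = 0.70440
  B: TP=370, FP=273+114=387, FN=78+70=148 → 740/1275 = 0.58039
  C: TP=1153, FP=261+70=331, FN=114+114=228 → 2306/2865 = 0.80489
Macro-F1 score = mean = (0.70440 + 0.58039 + 0.80489) / 3 = 0.6966

0.6966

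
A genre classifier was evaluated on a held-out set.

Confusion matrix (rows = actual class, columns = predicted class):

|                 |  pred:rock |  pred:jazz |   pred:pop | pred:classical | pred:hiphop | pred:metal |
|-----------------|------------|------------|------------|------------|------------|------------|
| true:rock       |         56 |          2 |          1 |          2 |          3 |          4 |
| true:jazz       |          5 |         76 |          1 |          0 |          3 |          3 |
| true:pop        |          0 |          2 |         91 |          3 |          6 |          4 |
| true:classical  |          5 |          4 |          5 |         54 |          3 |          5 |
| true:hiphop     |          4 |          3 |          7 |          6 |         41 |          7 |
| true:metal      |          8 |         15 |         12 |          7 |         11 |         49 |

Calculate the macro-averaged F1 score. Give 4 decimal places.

0.7139

Per-class F1 score (2·TP/(2·TP+FP+FN)):
  rock: TP=56, FP=5+0+5+4+8=22, FN=2+1+2+3+4=12 → 112/146 = 0.76712
  jazz: TP=76, FP=2+2+4+3+15=26, FN=5+1+0+3+3=12 → 152/190 = 0.80000
  pop: TP=91, FP=1+1+5+7+12=26, FN=0+2+3+6+4=15 → 182/223 = 0.81614
  classical: TP=54, FP=2+0+3+6+7=18, FN=5+4+5+3+5=22 → 108/148 = 0.72973
  hiphop: TP=41, FP=3+3+6+3+11=26, FN=4+3+7+6+7=27 → 82/135 = 0.60741
  metal: TP=49, FP=4+3+4+5+7=23, FN=8+15+12+7+11=53 → 98/174 = 0.56322
Macro-F1 score = mean = (0.76712 + 0.80000 + 0.81614 + 0.72973 + 0.60741 + 0.56322) / 6 = 0.7139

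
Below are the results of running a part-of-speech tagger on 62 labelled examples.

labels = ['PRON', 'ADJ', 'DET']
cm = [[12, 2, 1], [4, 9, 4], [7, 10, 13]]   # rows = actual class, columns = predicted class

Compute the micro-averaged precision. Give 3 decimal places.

0.548

Micro-averaging pools counts across classes: ΣTP=34, ΣFP=28, ΣFN=28.
Micro-precision = TP/(TP+FP) on pooled counts = 0.548 (equals overall accuracy in single-label multiclass).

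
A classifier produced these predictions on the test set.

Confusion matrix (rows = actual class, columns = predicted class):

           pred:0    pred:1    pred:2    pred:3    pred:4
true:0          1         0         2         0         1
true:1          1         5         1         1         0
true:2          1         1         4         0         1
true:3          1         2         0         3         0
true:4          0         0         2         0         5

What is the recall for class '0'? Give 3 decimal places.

recall = TP/(TP+FN).
0: TP=1, FN=0+2+0+1=3 → 1/4 = 0.2500

0.250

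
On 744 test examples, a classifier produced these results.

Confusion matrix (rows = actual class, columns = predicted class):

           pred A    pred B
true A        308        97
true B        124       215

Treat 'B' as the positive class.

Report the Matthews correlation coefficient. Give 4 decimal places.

MCC = (TP·TN − FP·FN) / √((TP+FP)(TP+FN)(TN+FP)(TN+FN))
Numerator = 215·308 − 97·124 = 54192
Denominator = √(312·339·405·432) = √18505169280 = 136033.7064
MCC = 54192 / 136033.7064 = 0.3984

0.3984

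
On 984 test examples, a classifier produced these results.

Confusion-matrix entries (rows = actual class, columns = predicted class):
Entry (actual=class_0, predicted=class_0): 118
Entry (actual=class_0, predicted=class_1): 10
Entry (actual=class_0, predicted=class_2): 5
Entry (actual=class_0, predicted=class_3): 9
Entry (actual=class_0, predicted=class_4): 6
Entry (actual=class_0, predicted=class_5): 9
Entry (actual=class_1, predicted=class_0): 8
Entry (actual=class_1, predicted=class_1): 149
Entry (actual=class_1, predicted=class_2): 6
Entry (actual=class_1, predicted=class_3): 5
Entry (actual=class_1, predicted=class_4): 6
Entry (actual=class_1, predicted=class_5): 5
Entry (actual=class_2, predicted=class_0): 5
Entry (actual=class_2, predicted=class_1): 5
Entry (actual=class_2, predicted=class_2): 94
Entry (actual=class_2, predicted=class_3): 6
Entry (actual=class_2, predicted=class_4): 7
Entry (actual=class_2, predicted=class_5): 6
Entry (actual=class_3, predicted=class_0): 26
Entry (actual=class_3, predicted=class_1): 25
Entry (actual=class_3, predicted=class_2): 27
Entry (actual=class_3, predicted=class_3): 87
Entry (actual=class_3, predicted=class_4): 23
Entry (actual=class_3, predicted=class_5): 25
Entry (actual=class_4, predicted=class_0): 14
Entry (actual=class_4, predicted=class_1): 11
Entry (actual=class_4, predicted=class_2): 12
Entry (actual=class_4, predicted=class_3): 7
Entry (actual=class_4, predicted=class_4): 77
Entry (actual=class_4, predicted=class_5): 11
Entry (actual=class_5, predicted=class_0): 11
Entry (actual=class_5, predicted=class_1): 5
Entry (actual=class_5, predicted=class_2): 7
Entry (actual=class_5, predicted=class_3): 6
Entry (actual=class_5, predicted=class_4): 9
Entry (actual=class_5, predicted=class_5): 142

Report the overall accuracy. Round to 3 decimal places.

Accuracy = trace / total = (118+149+94+87+77+142=667) / 984 = 667/984 = 0.678

0.678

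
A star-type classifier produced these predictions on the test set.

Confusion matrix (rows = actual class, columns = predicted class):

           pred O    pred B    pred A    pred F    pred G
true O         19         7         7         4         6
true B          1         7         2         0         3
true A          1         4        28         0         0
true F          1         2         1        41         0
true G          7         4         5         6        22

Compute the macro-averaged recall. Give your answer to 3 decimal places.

0.648

Per-class recall (TP/(TP+FN)):
  O: TP=19, FN=7+7+4+6=24 → 19/43 = 0.4419
  B: TP=7, FN=1+2+0+3=6 → 7/13 = 0.5385
  A: TP=28, FN=1+4+0+0=5 → 28/33 = 0.8485
  F: TP=41, FN=1+2+1+0=4 → 41/45 = 0.9111
  G: TP=22, FN=7+4+5+6=22 → 22/44 = 0.5000
Macro-recall = mean = (0.4419 + 0.5385 + 0.8485 + 0.9111 + 0.5000) / 5 = 0.648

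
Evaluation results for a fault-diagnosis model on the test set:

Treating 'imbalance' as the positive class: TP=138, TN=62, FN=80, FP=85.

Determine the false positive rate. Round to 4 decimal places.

0.5782

FPR = FP/(FP+TN) = 85/(85+62) = 0.5782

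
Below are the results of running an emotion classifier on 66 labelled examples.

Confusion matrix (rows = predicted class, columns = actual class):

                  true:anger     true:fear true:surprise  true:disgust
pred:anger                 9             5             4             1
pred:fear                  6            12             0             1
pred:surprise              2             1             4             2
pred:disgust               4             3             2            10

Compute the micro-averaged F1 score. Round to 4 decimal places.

Micro-averaging pools counts across classes: ΣTP=35, ΣFP=31, ΣFN=31.
Micro-F1 score = 2·TP/(2·TP+FP+FN) on pooled counts = 0.5303 (equals overall accuracy in single-label multiclass).

0.5303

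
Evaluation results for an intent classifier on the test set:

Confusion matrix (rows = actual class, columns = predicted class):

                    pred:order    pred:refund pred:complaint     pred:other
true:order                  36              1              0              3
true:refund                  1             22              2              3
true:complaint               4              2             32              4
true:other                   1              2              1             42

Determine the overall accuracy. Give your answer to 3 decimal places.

0.846

Accuracy = trace / total = (36+22+32+42=132) / 156 = 132/156 = 0.846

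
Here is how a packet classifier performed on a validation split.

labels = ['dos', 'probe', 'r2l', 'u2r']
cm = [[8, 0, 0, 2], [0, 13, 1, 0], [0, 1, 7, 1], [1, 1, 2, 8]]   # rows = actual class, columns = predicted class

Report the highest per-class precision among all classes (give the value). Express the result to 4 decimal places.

0.8889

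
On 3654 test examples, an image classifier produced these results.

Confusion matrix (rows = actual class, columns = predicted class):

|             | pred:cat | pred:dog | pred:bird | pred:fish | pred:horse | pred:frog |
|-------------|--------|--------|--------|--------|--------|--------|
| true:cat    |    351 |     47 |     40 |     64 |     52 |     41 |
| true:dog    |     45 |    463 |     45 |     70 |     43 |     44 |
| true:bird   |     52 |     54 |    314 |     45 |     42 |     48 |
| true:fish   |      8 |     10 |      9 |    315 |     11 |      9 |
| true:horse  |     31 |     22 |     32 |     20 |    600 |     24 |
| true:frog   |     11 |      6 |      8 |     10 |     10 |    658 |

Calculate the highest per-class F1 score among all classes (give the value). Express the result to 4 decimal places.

0.8618

Per-class F1 score (2·TP/(2·TP+FP+FN)):
  cat: TP=351, FP=45+52+8+31+11=147, FN=47+40+64+52+41=244 → 702/1093 = 0.64227
  dog: TP=463, FP=47+54+10+22+6=139, FN=45+45+70+43+44=247 → 926/1312 = 0.70579
  bird: TP=314, FP=40+45+9+32+8=134, FN=52+54+45+42+48=241 → 628/1003 = 0.62612
  fish: TP=315, FP=64+70+45+20+10=209, FN=8+10+9+11+9=47 → 630/886 = 0.71106
  horse: TP=600, FP=52+43+42+11+10=158, FN=31+22+32+20+24=129 → 1200/1487 = 0.80699
  frog: TP=658, FP=41+44+48+9+24=166, FN=11+6+8+10+10=45 → 1316/1527 = 0.86182
Highest is class 'frog' with F1 score = 0.8618.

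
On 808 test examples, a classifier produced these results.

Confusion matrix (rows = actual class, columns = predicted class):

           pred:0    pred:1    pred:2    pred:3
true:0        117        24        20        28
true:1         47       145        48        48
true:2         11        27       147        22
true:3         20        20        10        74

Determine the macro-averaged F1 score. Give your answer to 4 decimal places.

0.5913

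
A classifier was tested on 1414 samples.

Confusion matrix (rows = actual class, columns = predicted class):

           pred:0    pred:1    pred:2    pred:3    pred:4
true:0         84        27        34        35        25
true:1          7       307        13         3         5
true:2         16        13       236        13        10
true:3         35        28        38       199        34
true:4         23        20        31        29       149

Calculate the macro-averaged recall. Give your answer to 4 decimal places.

0.6665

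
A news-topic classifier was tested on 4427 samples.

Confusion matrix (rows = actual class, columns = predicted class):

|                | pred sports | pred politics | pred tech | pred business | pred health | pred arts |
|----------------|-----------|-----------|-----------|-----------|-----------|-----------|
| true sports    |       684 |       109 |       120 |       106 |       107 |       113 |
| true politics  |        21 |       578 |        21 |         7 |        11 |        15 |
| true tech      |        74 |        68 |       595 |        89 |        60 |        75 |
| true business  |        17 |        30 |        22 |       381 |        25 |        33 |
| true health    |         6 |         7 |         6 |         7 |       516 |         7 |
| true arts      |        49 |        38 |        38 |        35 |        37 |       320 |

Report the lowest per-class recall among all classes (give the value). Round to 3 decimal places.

0.552

Per-class recall (TP/(TP+FN)):
  sports: TP=684, FN=109+120+106+107+113=555 → 684/1239 = 0.5521
  politics: TP=578, FN=21+21+7+11+15=75 → 578/653 = 0.8851
  tech: TP=595, FN=74+68+89+60+75=366 → 595/961 = 0.6191
  business: TP=381, FN=17+30+22+25+33=127 → 381/508 = 0.7500
  health: TP=516, FN=6+7+6+7+7=33 → 516/549 = 0.9399
  arts: TP=320, FN=49+38+38+35+37=197 → 320/517 = 0.6190
Lowest is class 'sports' with recall = 0.552.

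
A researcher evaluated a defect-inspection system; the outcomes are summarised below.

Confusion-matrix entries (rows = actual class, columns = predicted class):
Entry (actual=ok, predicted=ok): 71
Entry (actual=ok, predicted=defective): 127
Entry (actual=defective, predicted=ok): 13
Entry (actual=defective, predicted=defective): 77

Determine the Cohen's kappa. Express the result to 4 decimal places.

0.1592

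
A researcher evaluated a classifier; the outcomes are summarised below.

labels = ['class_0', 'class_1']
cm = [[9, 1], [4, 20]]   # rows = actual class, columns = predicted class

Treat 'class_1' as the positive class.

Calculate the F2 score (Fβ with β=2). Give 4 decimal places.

0.8547

Fβ = (1+β²)·TP / ((1+β²)·TP + β²·FN + FP), with β²=4
= 5·20 / (5·20 + 4·4 + 1) = 0.8547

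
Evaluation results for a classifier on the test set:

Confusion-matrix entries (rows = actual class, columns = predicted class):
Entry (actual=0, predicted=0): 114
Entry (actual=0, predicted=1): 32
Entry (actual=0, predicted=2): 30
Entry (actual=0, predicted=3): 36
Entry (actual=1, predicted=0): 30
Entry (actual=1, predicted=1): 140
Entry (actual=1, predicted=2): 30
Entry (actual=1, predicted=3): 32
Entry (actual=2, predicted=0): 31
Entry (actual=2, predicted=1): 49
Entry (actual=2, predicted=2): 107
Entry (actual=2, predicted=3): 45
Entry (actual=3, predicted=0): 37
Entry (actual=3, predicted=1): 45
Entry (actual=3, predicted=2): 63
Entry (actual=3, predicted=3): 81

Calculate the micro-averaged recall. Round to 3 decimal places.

Micro-averaging pools counts across classes: ΣTP=442, ΣFP=460, ΣFN=460.
Micro-recall = TP/(TP+FN) on pooled counts = 0.490 (equals overall accuracy in single-label multiclass).

0.490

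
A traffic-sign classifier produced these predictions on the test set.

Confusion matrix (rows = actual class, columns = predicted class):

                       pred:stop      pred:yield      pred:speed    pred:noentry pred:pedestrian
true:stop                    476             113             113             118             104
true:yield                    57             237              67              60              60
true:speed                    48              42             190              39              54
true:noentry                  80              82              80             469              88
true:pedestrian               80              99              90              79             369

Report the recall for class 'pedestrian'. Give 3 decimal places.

Treat 'pedestrian' as positive and all other classes as negative.
recall = TP/(TP+FN).
pedestrian: TP=369, FN=80+99+90+79=348 → 369/717 = 0.5146

0.515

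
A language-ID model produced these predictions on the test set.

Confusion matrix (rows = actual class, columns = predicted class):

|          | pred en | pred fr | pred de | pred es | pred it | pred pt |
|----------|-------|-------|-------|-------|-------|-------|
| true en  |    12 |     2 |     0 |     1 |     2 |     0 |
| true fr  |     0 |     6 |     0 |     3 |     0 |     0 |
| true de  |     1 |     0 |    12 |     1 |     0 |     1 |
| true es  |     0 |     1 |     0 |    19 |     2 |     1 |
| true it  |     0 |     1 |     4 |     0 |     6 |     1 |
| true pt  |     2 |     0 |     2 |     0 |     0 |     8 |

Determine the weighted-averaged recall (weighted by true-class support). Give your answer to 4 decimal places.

0.7159

Per-class recall (TP/(TP+FN)):
  en: TP=12, FN=2+0+1+2+0=5 → 12/17 = 0.70588
  fr: TP=6, FN=0+0+3+0+0=3 → 6/9 = 0.66667
  de: TP=12, FN=1+0+1+0+1=3 → 12/15 = 0.80000
  es: TP=19, FN=0+1+0+2+1=4 → 19/23 = 0.82609
  it: TP=6, FN=0+1+4+0+1=6 → 6/12 = 0.50000
  pt: TP=8, FN=2+0+2+0+0=4 → 8/12 = 0.66667
Weighted-recall = Σ (supportᵢ/N)·recallᵢ with N=88: (17/88)·0.70588 + (9/88)·0.66667 + (15/88)·0.80000 + (23/88)·0.82609 + (12/88)·0.50000 + (12/88)·0.66667 = 0.7159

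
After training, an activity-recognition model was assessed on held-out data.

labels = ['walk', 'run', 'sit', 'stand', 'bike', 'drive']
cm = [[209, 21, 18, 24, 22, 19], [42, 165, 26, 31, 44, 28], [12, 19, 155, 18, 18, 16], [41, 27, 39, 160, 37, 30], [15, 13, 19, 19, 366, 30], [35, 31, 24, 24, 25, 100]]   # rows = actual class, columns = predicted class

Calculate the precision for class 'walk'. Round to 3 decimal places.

0.590

Take TP from the diagonal, FP from the rest of the 'walk' prediction marginal, FN from the rest of the 'walk' actual marginal.
precision = TP/(TP+FP).
walk: TP=209, FP=42+12+41+15+35=145 → 209/354 = 0.5904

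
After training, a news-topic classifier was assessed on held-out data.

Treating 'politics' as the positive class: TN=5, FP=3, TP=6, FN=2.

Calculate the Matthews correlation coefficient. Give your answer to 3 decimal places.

MCC = (TP·TN − FP·FN) / √((TP+FP)(TP+FN)(TN+FP)(TN+FN))
Numerator = 6·5 − 3·2 = 24
Denominator = √(9·8·8·7) = √4032 = 63.4980
MCC = 24 / 63.4980 = 0.378

0.378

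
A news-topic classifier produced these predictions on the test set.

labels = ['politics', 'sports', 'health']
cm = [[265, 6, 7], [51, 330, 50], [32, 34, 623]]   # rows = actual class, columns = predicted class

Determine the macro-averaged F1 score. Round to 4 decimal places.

Per-class F1 score (2·TP/(2·TP+FP+FN)):
  politics: TP=265, FP=51+32=83, FN=6+7=13 → 530/626 = 0.84665
  sports: TP=330, FP=6+34=40, FN=51+50=101 → 660/801 = 0.82397
  health: TP=623, FP=7+50=57, FN=32+34=66 → 1246/1369 = 0.91015
Macro-F1 score = mean = (0.84665 + 0.82397 + 0.91015) / 3 = 0.8603

0.8603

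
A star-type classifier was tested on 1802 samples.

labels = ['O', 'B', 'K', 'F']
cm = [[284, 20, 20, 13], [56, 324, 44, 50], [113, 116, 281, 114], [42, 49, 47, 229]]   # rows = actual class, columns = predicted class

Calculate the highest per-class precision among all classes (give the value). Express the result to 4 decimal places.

0.7168

Per-class precision (TP/(TP+FP)):
  O: TP=284, FP=56+113+42=211 → 284/495 = 0.57374
  B: TP=324, FP=20+116+49=185 → 324/509 = 0.63654
  K: TP=281, FP=20+44+47=111 → 281/392 = 0.71684
  F: TP=229, FP=13+50+114=177 → 229/406 = 0.56404
Highest is class 'K' with precision = 0.7168.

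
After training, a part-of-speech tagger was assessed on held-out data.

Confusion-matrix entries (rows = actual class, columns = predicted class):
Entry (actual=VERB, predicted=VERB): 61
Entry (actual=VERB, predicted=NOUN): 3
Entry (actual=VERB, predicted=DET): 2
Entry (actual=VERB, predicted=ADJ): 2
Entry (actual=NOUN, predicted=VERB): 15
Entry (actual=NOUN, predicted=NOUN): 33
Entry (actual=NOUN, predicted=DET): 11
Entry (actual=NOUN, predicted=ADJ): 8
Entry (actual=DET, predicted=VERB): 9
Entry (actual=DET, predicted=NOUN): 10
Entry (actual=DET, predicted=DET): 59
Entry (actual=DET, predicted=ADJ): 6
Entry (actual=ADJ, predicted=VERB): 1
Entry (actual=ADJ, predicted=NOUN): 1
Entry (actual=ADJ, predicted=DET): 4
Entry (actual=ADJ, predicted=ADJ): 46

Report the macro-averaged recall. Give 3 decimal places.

0.744

Per-class recall (TP/(TP+FN)):
  VERB: TP=61, FN=3+2+2=7 → 61/68 = 0.8971
  NOUN: TP=33, FN=15+11+8=34 → 33/67 = 0.4925
  DET: TP=59, FN=9+10+6=25 → 59/84 = 0.7024
  ADJ: TP=46, FN=1+1+4=6 → 46/52 = 0.8846
Macro-recall = mean = (0.8971 + 0.4925 + 0.7024 + 0.8846) / 4 = 0.744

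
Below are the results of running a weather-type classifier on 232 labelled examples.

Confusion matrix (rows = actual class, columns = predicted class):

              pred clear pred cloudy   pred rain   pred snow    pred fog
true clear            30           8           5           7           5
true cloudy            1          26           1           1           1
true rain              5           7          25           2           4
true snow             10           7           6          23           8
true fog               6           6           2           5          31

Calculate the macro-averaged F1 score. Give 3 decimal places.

Per-class F1 score (2·TP/(2·TP+FP+FN)):
  clear: TP=30, FP=1+5+10+6=22, FN=8+5+7+5=25 → 60/107 = 0.5607
  cloudy: TP=26, FP=8+7+7+6=28, FN=1+1+1+1=4 → 52/84 = 0.6190
  rain: TP=25, FP=5+1+6+2=14, FN=5+7+2+4=18 → 50/82 = 0.6098
  snow: TP=23, FP=7+1+2+5=15, FN=10+7+6+8=31 → 46/92 = 0.5000
  fog: TP=31, FP=5+1+4+8=18, FN=6+6+2+5=19 → 62/99 = 0.6263
Macro-F1 score = mean = (0.5607 + 0.6190 + 0.6098 + 0.5000 + 0.6263) / 5 = 0.583

0.583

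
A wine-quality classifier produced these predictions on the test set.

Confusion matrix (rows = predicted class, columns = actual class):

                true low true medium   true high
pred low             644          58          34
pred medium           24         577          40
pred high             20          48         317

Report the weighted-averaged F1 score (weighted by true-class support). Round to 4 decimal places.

0.8723

Per-class F1 score (2·TP/(2·TP+FP+FN)):
  low: TP=644, FP=58+34=92, FN=24+20=44 → 1288/1424 = 0.90449
  medium: TP=577, FP=24+40=64, FN=58+48=106 → 1154/1324 = 0.87160
  high: TP=317, FP=20+48=68, FN=34+40=74 → 634/776 = 0.81701
Weighted-F1 score = Σ (supportᵢ/N)·F1 scoreᵢ with N=1762: (688/1762)·0.90449 + (683/1762)·0.87160 + (391/1762)·0.81701 = 0.8723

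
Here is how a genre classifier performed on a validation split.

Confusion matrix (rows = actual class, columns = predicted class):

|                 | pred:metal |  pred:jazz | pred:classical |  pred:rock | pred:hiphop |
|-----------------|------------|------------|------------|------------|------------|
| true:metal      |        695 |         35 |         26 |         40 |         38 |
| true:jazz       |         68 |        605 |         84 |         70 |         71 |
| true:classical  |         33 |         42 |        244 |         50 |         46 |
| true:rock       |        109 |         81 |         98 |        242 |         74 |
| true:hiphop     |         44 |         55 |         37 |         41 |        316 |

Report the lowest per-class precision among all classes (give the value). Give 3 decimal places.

Per-class precision (TP/(TP+FP)):
  metal: TP=695, FP=68+33+109+44=254 → 695/949 = 0.7323
  jazz: TP=605, FP=35+42+81+55=213 → 605/818 = 0.7396
  classical: TP=244, FP=26+84+98+37=245 → 244/489 = 0.4990
  rock: TP=242, FP=40+70+50+41=201 → 242/443 = 0.5463
  hiphop: TP=316, FP=38+71+46+74=229 → 316/545 = 0.5798
Lowest is class 'classical' with precision = 0.499.

0.499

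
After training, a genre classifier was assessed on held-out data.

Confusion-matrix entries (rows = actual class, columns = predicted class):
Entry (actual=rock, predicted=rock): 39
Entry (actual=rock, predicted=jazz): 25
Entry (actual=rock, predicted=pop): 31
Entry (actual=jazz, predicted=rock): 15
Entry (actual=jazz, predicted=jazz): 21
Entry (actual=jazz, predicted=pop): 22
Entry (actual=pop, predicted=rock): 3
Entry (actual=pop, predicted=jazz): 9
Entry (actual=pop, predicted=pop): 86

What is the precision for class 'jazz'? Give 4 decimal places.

0.3818

Take TP from the diagonal, FP from the rest of the 'jazz' prediction marginal, FN from the rest of the 'jazz' actual marginal.
precision = TP/(TP+FP).
jazz: TP=21, FP=25+9=34 → 21/55 = 0.38182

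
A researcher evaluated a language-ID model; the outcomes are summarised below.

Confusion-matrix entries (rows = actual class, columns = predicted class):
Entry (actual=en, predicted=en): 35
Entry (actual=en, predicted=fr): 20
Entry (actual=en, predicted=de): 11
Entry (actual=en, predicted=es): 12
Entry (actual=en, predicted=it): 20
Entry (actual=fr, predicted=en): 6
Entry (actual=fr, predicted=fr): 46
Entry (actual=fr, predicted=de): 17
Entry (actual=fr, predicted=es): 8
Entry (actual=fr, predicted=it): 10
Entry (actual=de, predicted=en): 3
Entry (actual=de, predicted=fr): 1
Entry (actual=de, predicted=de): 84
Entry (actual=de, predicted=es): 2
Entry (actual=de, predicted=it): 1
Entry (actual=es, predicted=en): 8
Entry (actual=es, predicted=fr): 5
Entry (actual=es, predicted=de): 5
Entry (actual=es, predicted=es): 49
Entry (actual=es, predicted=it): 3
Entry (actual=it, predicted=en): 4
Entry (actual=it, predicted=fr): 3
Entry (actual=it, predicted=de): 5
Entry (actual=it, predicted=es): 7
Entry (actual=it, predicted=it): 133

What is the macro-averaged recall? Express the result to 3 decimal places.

Per-class recall (TP/(TP+FN)):
  en: TP=35, FN=20+11+12+20=63 → 35/98 = 0.3571
  fr: TP=46, FN=6+17+8+10=41 → 46/87 = 0.5287
  de: TP=84, FN=3+1+2+1=7 → 84/91 = 0.9231
  es: TP=49, FN=8+5+5+3=21 → 49/70 = 0.7000
  it: TP=133, FN=4+3+5+7=19 → 133/152 = 0.8750
Macro-recall = mean = (0.3571 + 0.5287 + 0.9231 + 0.7000 + 0.8750) / 5 = 0.677

0.677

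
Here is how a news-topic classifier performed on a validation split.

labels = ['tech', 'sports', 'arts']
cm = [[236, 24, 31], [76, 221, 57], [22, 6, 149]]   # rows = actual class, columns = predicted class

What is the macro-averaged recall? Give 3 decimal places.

0.759

Per-class recall (TP/(TP+FN)):
  tech: TP=236, FN=24+31=55 → 236/291 = 0.8110
  sports: TP=221, FN=76+57=133 → 221/354 = 0.6243
  arts: TP=149, FN=22+6=28 → 149/177 = 0.8418
Macro-recall = mean = (0.8110 + 0.6243 + 0.8418) / 3 = 0.759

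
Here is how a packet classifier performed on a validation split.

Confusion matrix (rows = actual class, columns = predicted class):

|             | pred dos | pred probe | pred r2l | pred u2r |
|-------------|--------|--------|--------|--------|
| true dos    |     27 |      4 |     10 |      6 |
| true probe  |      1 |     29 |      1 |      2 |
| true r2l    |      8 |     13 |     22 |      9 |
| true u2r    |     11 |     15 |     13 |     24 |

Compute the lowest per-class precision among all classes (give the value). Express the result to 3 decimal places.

0.475

Per-class precision (TP/(TP+FP)):
  dos: TP=27, FP=1+8+11=20 → 27/47 = 0.5745
  probe: TP=29, FP=4+13+15=32 → 29/61 = 0.4754
  r2l: TP=22, FP=10+1+13=24 → 22/46 = 0.4783
  u2r: TP=24, FP=6+2+9=17 → 24/41 = 0.5854
Lowest is class 'probe' with precision = 0.475.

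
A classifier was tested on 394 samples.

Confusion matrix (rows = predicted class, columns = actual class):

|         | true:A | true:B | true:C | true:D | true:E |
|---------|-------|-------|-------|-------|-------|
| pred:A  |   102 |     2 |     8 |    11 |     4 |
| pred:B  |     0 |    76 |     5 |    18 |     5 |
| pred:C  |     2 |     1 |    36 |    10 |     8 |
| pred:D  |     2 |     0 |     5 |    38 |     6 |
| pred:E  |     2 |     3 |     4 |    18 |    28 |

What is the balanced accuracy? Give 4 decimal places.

0.6882

Balanced accuracy = mean of per-class recall.
  A: recall = 102/108 = 0.94444
  B: recall = 76/82 = 0.92683
  C: recall = 36/58 = 0.62069
  D: recall = 38/95 = 0.40000
  E: recall = 28/51 = 0.54902
Mean = (0.94444 + 0.92683 + 0.62069 + 0.40000 + 0.54902) / 5 = 0.6882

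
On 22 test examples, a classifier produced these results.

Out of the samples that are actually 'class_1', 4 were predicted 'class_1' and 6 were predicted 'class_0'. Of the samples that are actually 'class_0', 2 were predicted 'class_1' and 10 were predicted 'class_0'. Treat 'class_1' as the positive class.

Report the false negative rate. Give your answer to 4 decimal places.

0.6000

FNR = FN/(FN+TP) = 6/(6+4) = 0.6000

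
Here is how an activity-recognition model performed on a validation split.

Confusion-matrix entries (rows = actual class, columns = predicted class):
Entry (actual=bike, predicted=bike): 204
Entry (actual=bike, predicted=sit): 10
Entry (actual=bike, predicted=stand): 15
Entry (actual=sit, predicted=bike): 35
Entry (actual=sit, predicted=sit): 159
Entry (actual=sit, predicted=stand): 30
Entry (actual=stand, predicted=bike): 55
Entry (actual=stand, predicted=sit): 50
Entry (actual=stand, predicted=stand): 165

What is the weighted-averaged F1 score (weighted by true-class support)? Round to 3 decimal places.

0.726

Per-class F1 score (2·TP/(2·TP+FP+FN)):
  bike: TP=204, FP=35+55=90, FN=10+15=25 → 408/523 = 0.7801
  sit: TP=159, FP=10+50=60, FN=35+30=65 → 318/443 = 0.7178
  stand: TP=165, FP=15+30=45, FN=55+50=105 → 330/480 = 0.6875
Weighted-F1 score = Σ (supportᵢ/N)·F1 scoreᵢ with N=723: (229/723)·0.7801 + (224/723)·0.7178 + (270/723)·0.6875 = 0.726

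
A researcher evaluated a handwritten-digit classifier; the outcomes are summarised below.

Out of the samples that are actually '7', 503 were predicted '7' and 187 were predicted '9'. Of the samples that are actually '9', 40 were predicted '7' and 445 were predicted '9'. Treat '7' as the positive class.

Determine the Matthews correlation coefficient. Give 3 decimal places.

0.638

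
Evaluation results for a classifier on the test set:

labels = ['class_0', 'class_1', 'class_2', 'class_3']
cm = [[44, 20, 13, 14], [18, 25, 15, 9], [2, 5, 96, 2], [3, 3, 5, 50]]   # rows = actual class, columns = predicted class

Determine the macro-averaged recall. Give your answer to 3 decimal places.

Per-class recall (TP/(TP+FN)):
  class_0: TP=44, FN=20+13+14=47 → 44/91 = 0.4835
  class_1: TP=25, FN=18+15+9=42 → 25/67 = 0.3731
  class_2: TP=96, FN=2+5+2=9 → 96/105 = 0.9143
  class_3: TP=50, FN=3+3+5=11 → 50/61 = 0.8197
Macro-recall = mean = (0.4835 + 0.3731 + 0.9143 + 0.8197) / 4 = 0.648

0.648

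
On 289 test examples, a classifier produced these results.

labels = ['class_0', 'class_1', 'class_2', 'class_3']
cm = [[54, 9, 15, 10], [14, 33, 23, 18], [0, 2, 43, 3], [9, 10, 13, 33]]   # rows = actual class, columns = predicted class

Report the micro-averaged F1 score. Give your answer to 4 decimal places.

0.5640

Micro-averaging pools counts across classes: ΣTP=163, ΣFP=126, ΣFN=126.
Micro-F1 score = 2·TP/(2·TP+FP+FN) on pooled counts = 0.5640 (equals overall accuracy in single-label multiclass).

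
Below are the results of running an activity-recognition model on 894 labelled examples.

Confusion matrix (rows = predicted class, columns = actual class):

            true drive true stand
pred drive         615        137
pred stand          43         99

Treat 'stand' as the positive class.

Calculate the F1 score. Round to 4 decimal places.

0.5238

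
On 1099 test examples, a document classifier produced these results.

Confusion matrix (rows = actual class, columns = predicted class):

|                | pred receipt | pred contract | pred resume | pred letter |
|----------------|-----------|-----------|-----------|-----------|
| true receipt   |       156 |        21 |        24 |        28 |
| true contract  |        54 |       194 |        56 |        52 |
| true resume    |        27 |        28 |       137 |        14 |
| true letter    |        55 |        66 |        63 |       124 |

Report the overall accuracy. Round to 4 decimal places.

Accuracy = trace / total = (156+194+137+124=611) / 1099 = 611/1099 = 0.5560

0.5560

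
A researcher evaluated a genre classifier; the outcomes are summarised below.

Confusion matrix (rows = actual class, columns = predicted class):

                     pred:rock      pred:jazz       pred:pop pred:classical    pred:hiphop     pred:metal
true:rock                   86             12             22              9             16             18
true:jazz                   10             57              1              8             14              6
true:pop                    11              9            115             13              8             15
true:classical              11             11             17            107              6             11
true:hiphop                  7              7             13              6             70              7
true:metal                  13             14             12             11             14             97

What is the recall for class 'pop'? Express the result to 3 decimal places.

One-vs-rest for 'pop': TP = diagonal; FP = other classes predicted 'pop'; FN = 'pop' predicted as other.
recall = TP/(TP+FN).
pop: TP=115, FN=11+9+13+8+15=56 → 115/171 = 0.6725

0.673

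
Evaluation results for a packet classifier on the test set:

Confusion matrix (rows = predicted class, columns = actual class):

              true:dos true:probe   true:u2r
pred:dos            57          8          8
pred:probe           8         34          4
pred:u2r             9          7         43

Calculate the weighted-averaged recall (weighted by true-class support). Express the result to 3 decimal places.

Per-class recall (TP/(TP+FN)):
  dos: TP=57, FN=8+9=17 → 57/74 = 0.7703
  probe: TP=34, FN=8+7=15 → 34/49 = 0.6939
  u2r: TP=43, FN=8+4=12 → 43/55 = 0.7818
Weighted-recall = Σ (supportᵢ/N)·recallᵢ with N=178: (74/178)·0.7703 + (49/178)·0.6939 + (55/178)·0.7818 = 0.753

0.753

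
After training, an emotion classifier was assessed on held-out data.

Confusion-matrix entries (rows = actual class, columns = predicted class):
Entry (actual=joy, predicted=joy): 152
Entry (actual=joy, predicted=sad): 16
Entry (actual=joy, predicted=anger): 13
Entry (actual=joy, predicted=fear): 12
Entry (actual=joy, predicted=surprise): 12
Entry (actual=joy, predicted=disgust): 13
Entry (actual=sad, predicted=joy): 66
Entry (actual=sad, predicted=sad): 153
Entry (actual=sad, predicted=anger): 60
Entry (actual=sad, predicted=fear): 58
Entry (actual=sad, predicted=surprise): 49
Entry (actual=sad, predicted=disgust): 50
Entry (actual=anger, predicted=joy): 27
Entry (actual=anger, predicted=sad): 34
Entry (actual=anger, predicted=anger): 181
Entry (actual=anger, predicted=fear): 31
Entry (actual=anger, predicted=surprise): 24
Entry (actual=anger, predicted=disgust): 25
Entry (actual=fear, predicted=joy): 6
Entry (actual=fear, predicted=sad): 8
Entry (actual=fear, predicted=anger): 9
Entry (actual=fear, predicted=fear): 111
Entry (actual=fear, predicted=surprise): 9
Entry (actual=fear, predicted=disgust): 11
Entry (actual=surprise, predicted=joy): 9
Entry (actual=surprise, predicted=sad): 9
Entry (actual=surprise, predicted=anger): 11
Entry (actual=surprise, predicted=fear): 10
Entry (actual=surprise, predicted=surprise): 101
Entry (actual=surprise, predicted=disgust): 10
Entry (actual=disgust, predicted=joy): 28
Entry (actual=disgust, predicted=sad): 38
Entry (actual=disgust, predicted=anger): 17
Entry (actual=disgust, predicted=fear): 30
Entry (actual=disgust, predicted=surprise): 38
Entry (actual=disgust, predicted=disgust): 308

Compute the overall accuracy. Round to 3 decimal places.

Accuracy = trace / total = (152+153+181+111+101+308=1006) / 1739 = 1006/1739 = 0.578

0.578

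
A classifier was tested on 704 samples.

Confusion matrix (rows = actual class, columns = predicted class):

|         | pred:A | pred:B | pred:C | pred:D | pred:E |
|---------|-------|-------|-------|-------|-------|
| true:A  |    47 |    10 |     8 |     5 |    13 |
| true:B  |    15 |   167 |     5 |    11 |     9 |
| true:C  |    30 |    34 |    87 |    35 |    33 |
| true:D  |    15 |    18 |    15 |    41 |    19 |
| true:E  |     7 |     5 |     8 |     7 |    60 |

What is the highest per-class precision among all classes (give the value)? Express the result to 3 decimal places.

Per-class precision (TP/(TP+FP)):
  A: TP=47, FP=15+30+15+7=67 → 47/114 = 0.4123
  B: TP=167, FP=10+34+18+5=67 → 167/234 = 0.7137
  C: TP=87, FP=8+5+15+8=36 → 87/123 = 0.7073
  D: TP=41, FP=5+11+35+7=58 → 41/99 = 0.4141
  E: TP=60, FP=13+9+33+19=74 → 60/134 = 0.4478
Highest is class 'B' with precision = 0.714.

0.714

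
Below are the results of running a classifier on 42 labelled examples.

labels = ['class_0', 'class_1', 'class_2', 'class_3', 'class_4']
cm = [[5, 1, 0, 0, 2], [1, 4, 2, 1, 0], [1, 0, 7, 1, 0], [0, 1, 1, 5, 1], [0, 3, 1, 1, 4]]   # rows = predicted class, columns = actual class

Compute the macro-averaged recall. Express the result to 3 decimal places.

Per-class recall (TP/(TP+FN)):
  class_0: TP=5, FN=1+1+0+0=2 → 5/7 = 0.7143
  class_1: TP=4, FN=1+0+1+3=5 → 4/9 = 0.4444
  class_2: TP=7, FN=0+2+1+1=4 → 7/11 = 0.6364
  class_3: TP=5, FN=0+1+1+1=3 → 5/8 = 0.6250
  class_4: TP=4, FN=2+0+0+1=3 → 4/7 = 0.5714
Macro-recall = mean = (0.7143 + 0.4444 + 0.6364 + 0.6250 + 0.5714) / 5 = 0.598

0.598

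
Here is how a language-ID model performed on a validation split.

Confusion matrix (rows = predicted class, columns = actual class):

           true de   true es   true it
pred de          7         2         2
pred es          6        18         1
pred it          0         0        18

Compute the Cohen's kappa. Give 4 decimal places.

0.6865

Observed agreement pₒ = trace/N = 43/54 = 0.79630
Expected agreement pₑ = Σ (rowᵢ·colᵢ)/N² = (13·11 + 20·25 + 21·18)/54² = 0.35014
κ = (pₒ − pₑ)/(1 − pₑ) = (0.79630 − 0.35014)/(1 − 0.35014) = 0.6865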